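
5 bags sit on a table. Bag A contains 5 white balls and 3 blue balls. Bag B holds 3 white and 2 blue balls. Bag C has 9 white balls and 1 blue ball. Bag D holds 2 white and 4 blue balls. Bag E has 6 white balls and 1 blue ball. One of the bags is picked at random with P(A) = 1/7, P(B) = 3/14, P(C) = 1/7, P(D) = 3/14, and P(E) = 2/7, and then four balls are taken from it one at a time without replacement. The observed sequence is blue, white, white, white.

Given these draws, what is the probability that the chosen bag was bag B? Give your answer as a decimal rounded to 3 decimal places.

Compute the likelihood of the observed sequence for each case: P(data | bag A) = (3/8)(5/7)(4/6)(3/5) = 3/28; P(data | bag B) = (2/5)(3/4)(2/3)(1/2) = 1/10; P(data | bag C) = (1/10)(9/9)(8/8)(7/7) = 1/10; P(data | bag D) = (4/6)(2/5)(1/4)(0/3) = 0; P(data | bag E) = (1/7)(6/6)(5/5)(4/4) = 1/7.
The prior-weighted likelihoods are 1/7 · 3/28 = 3/196, 3/14 · 1/10 = 3/140, 1/7 · 1/10 = 1/70, 3/14 · 0 = 0, 2/7 · 1/7 = 2/49; summing to 9/98.
By Bayes' rule, P(bag B | data) = (3/140) / (9/98) = 7/30.

0.233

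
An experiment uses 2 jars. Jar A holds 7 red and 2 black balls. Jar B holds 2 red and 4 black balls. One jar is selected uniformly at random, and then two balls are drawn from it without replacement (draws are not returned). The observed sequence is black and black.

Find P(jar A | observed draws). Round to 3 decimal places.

Under each hypothesis, the probability of the observed sequence is: P(data | jar A) = (2/9)(1/8) = 1/36; P(data | jar B) = (4/6)(3/5) = 2/5.
Weighting by the prior gives 1/2 · 1/36 = 1/72, 1/2 · 2/5 = 1/5; with total 77/360.
Therefore the posterior P(jar A | data) = (1/72) / (77/360) = 5/77.

0.065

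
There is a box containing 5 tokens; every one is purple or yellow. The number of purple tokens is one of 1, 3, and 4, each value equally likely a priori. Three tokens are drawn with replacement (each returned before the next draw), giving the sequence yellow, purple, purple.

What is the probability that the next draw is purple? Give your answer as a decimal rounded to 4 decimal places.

0.6421

The likelihood of the observed sequence under each hypothesis: P(data | r = 1) = (4/5)(1/5)(1/5) = 4/125; P(data | r = 3) = (2/5)(3/5)(3/5) = 18/125; P(data | r = 4) = (1/5)(4/5)(4/5) = 16/125.
Weighting by the prior gives 1/3 · 4/125 = 4/375, 1/3 · 18/125 = 6/125, 1/3 · 16/125 = 16/375; summing to 38/375.
The posterior is then P(r = 1 | data) = 2/19, P(r = 3 | data) = 9/19, P(r = 4 | data) = 8/19.
The predictive probability is P(purple next | data) = (1/5)(2/19) + (3/5)(9/19) + (4/5)(8/19) = 61/95.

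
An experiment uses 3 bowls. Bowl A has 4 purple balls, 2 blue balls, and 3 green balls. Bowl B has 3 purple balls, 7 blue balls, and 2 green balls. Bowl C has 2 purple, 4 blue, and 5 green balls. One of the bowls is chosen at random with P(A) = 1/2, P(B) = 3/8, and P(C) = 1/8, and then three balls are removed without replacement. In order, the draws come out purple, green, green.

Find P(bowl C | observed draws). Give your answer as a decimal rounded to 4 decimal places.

The likelihood of the observed sequence under each hypothesis: P(data | bowl A) = (4/9)(3/8)(2/7) = 0.047619; P(data | bowl B) = (3/12)(2/11)(1/10) = 0.0045455; P(data | bowl C) = (2/11)(5/10)(4/9) = 0.040404.
Weighting by the prior gives 1/2 · 0.047619 = 0.02381, 3/8 · 0.0045455 = 0.0017045, 1/8 · 0.040404 = 0.0050505; with total 0.030565.
By Bayes' rule, P(bowl C | data) = (0.0050505) / (0.030565) = 0.16524.

0.1652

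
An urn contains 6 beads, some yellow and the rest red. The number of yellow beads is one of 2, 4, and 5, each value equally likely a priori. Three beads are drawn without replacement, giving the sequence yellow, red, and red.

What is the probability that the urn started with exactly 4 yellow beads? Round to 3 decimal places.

Under each hypothesis, the probability of the observed sequence is: P(data | r = 2) = (2/6)(4/5)(3/4) = 1/5; P(data | r = 4) = (4/6)(2/5)(1/4) = 1/15; P(data | r = 5) = (5/6)(1/5)(0/4) = 0.
Weighting by the prior gives 1/3 · 1/5 = 1/15, 1/3 · 1/15 = 1/45, 1/3 · 0 = 0; with total 4/45.
Hence P(r = 4 | data) = (1/45) / (4/45) = 1/4.

0.250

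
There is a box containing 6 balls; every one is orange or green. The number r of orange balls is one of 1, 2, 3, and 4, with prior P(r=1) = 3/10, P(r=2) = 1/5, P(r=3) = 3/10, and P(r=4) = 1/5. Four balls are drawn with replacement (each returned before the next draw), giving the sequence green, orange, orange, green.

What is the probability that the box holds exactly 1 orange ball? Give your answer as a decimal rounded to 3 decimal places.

0.131

The likelihood of the observed sequence under each hypothesis: P(data | r = 1) = (5/6)(1/6)(1/6)(5/6) = 0.01929; P(data | r = 2) = (4/6)(2/6)(2/6)(4/6) = 0.049383; P(data | r = 3) = (3/6)(3/6)(3/6)(3/6) = 0.0625; P(data | r = 4) = (2/6)(4/6)(4/6)(2/6) = 0.049383.
Multiplying each by its prior: 3/10 · 0.01929 = 0.005787, 1/5 · 0.049383 = 0.0098765, 3/10 · 0.0625 = 0.01875, 1/5 · 0.049383 = 0.0098765; summing to 0.04429.
Hence P(r = 1 | data) = (0.005787) / (0.04429) = 0.13066.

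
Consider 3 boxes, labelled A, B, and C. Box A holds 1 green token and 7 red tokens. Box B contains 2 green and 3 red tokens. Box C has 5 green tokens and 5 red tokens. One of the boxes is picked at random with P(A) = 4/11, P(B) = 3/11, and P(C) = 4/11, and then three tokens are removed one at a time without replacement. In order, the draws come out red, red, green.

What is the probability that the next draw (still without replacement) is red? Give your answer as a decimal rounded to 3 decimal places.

For each hypothesis, P(data | H) works out to: P(data | box A) = (7/8)(6/7)(1/6) = 1/8; P(data | box B) = (3/5)(2/4)(2/3) = 1/5; P(data | box C) = (5/10)(4/9)(5/8) = 5/36.
Weighting by the prior gives 4/11 · 1/8 = 1/22, 3/11 · 1/5 = 3/55, 4/11 · 5/36 = 5/99; these sum to 149/990.
The posterior is then P(box A | data) = 0.30201, P(box B | data) = 0.36242, P(box C | data) = 0.33557.
So P(red next | data) = Σ P(red next | H) P(H | data) = (1)(0.30201) + (1/2)(0.36242) + (3/7)(0.33557) = 0.62704.

0.627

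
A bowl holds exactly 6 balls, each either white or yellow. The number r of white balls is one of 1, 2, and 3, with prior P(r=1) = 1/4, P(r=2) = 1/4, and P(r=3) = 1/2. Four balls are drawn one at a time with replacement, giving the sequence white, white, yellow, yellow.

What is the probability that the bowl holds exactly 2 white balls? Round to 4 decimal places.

For each hypothesis, P(data | H) works out to: P(data | r = 1) = (1/6)(1/6)(5/6)(5/6) = 0.01929; P(data | r = 2) = (2/6)(2/6)(4/6)(4/6) = 0.049383; P(data | r = 3) = (3/6)(3/6)(3/6)(3/6) = 0.0625.
Multiplying each by its prior: 1/4 · 0.01929 = 0.0048225, 1/4 · 0.049383 = 0.012346, 1/2 · 0.0625 = 0.03125; with total 0.048418.
Hence P(r = 2 | data) = (0.012346) / (0.048418) = 0.25498.

0.2550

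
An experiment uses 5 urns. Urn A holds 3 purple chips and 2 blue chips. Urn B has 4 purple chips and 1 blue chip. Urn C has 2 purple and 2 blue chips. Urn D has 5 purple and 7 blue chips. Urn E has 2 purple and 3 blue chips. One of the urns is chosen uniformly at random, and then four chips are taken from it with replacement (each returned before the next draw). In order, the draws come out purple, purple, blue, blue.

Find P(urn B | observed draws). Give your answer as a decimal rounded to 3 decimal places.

0.098

The likelihood of the observed sequence under each hypothesis: P(data | urn A) = (3/5)(3/5)(2/5)(2/5) = 0.0576; P(data | urn B) = (4/5)(4/5)(1/5)(1/5) = 0.0256; P(data | urn C) = (2/4)(2/4)(2/4)(2/4) = 0.0625; P(data | urn D) = (5/12)(5/12)(7/12)(7/12) = 0.059076; P(data | urn E) = (2/5)(2/5)(3/5)(3/5) = 0.0576.
Multiplying each by its prior: 1/5 · 0.0576 = 0.01152, 1/5 · 0.0256 = 0.00512, 1/5 · 0.0625 = 0.0125, 1/5 · 0.059076 = 0.011815, 1/5 · 0.0576 = 0.01152; these sum to 0.052475.
So P(urn B | data) = (0.00512) / (0.052475) = 0.09757.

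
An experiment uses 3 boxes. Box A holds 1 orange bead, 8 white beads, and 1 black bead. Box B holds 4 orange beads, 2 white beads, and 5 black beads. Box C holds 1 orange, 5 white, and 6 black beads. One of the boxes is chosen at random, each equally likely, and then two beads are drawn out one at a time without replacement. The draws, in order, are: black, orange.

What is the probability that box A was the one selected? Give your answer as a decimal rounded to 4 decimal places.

0.0466

Compute the likelihood of the observed sequence for each case: P(data | box A) = (1/10)(1/9) = 0.011111; P(data | box B) = (5/11)(4/10) = 0.18182; P(data | box C) = (6/12)(1/11) = 0.045455.
Multiplying each by its prior: 1/3 · 0.011111 = 0.0037037, 1/3 · 0.18182 = 0.060606, 1/3 · 0.045455 = 0.015152; summing to 0.079461.
By Bayes' rule, P(box A | data) = (0.0037037) / (0.079461) = 0.04661.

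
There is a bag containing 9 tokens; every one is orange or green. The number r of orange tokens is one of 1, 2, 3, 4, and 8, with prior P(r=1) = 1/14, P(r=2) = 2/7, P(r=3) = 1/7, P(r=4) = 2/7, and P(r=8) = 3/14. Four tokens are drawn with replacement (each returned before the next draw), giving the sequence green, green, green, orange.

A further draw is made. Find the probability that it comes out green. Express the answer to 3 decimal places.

0.695

The likelihood of the observed sequence under each hypothesis: P(data | r = 1) = (8/9)(8/9)(8/9)(1/9) = 0.078037; P(data | r = 2) = (7/9)(7/9)(7/9)(2/9) = 0.10456; P(data | r = 3) = (6/9)(6/9)(6/9)(3/9) = 0.098765; P(data | r = 4) = (5/9)(5/9)(5/9)(4/9) = 0.076208; P(data | r = 8) = (1/9)(1/9)(1/9)(8/9) = 0.0012193.
The prior-weighted likelihoods are 1/14 · 0.078037 = 0.0055741, 2/7 · 0.10456 = 0.029873, 1/7 · 0.098765 = 0.014109, 2/7 · 0.076208 = 0.021774, 3/14 · 0.0012193 = 0.00026128; with total 0.071592.
Dividing through by the total gives posterior P(r = 1 | data) = 0.077859, P(r = 2 | data) = 0.41727, P(r = 3 | data) = 0.19708, P(r = 4 | data) = 0.30414, P(r = 8 | data) = 0.0036496.
The predictive probability is P(green next | data) = (8/9)(0.077859) + (7/9)(0.41727) + (2/3)(0.19708) + (5/9)(0.30414) + (1/9)(0.0036496) = 0.69451.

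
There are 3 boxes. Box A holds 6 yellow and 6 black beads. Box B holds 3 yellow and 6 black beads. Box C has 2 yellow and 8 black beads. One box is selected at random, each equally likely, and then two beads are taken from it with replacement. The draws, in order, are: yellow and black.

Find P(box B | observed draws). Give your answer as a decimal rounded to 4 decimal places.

0.3515

The likelihood of the observed sequence under each hypothesis: P(data | box A) = (6/12)(6/12) = 0.25; P(data | box B) = (3/9)(6/9) = 0.22222; P(data | box C) = (2/10)(8/10) = 0.16.
Multiplying each by its prior: 1/3 · 0.25 = 0.083333, 1/3 · 0.22222 = 0.074074, 1/3 · 0.16 = 0.053333; summing to 0.21074.
By Bayes' rule, P(box B | data) = (0.074074) / (0.21074) = 0.35149.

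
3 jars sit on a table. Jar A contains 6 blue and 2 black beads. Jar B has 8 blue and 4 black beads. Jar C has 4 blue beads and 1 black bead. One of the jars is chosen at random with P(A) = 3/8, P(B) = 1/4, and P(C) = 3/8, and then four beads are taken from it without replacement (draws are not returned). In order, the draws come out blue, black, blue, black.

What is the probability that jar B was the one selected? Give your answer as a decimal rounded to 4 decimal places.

The likelihood of the observed sequence under each hypothesis: P(data | jar A) = (6/8)(2/7)(5/6)(1/5) = 0.035714; P(data | jar B) = (8/12)(4/11)(7/10)(3/9) = 0.056566; P(data | jar C) = (4/5)(1/4)(3/3)(0/2) = 0.
Multiplying each by its prior: 3/8 · 0.035714 = 0.013393, 1/4 · 0.056566 = 0.014141, 3/8 · 0 = 0; summing to 0.027534.
By Bayes' rule, P(jar B | data) = (0.014141) / (0.027534) = 0.51359.

0.5136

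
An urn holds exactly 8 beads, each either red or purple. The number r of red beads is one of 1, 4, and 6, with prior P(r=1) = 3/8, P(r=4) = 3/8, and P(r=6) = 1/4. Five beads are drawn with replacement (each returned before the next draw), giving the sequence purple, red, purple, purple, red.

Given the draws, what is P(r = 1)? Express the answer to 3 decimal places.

0.220

For each hypothesis, P(data | H) works out to: P(data | r = 1) = (7/8)(1/8)(7/8)(7/8)(1/8) = 0.010468; P(data | r = 4) = (4/8)(4/8)(4/8)(4/8)(4/8) = 0.03125; P(data | r = 6) = (2/8)(6/8)(2/8)(2/8)(6/8) = 0.0087891.
Weighting by the prior gives 3/8 · 0.010468 = 0.0039253, 3/8 · 0.03125 = 0.011719, 1/4 · 0.0087891 = 0.0021973; these sum to 0.017841.
So P(r = 1 | data) = (0.0039253) / (0.017841) = 0.22001.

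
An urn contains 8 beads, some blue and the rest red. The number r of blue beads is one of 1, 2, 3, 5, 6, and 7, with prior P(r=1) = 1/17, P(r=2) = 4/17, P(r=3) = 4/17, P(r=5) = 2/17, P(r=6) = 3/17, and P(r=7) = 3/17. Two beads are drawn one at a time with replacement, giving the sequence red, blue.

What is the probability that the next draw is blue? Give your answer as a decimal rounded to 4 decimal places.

0.4926

Under each hypothesis, the probability of the observed sequence is: P(data | r = 1) = (7/8)(1/8) = 0.10938; P(data | r = 2) = (6/8)(2/8) = 0.1875; P(data | r = 3) = (5/8)(3/8) = 0.23438; P(data | r = 5) = (3/8)(5/8) = 0.23438; P(data | r = 6) = (2/8)(6/8) = 0.1875; P(data | r = 7) = (1/8)(7/8) = 0.10938.
Weighting by the prior gives 1/17 · 0.10938 = 0.0064338, 4/17 · 0.1875 = 0.044118, 4/17 · 0.23438 = 0.055147, 2/17 · 0.23438 = 0.027574, 3/17 · 0.1875 = 0.033088, 3/17 · 0.10938 = 0.019301; summing to 0.18566.
Dividing through by the total gives posterior P(r = 1 | data) = 0.034653, P(r = 2 | data) = 0.23762, P(r = 3 | data) = 0.29703, P(r = 5 | data) = 0.14851, P(r = 6 | data) = 0.17822, P(r = 7 | data) = 0.10396.
So P(blue next | data) = Σ P(blue next | H) P(H | data) = (1/8)(0.034653) + (1/4)(0.23762) + (3/8)(0.29703) + (5/8)(0.14851) + (3/4)(0.17822) + (7/8)(0.10396) = 0.49257.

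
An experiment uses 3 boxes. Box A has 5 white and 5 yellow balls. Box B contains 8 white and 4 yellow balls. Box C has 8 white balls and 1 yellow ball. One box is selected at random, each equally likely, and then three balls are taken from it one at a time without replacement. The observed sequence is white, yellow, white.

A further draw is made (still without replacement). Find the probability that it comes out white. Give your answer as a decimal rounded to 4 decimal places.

Under each hypothesis, the probability of the observed sequence is: P(data | box A) = (5/10)(5/9)(4/8) = 0.13889; P(data | box B) = (8/12)(4/11)(7/10) = 0.1697; P(data | box C) = (8/9)(1/8)(7/7) = 0.11111.
The prior-weighted likelihoods are 1/3 · 0.13889 = 0.046296, 1/3 · 0.1697 = 0.056566, 1/3 · 0.11111 = 0.037037; summing to 0.1399.
Normalising, the posterior is P(box A | data) = 0.33093, P(box B | data) = 0.40433, P(box C | data) = 0.26474.
Averaging over the posterior, P(white next | data) = (3/7)(0.33093) + (2/3)(0.40433) + (1)(0.26474) = 0.67612.

0.6761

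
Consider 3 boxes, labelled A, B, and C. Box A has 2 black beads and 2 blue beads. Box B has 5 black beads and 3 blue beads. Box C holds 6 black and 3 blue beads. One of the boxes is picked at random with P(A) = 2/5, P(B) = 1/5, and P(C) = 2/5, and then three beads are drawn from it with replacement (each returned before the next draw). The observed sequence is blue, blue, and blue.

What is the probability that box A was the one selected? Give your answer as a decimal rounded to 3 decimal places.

0.663

Compute the likelihood of the observed sequence for each case: P(data | box A) = (2/4)(2/4)(2/4) = 0.125; P(data | box B) = (3/8)(3/8)(3/8) = 0.052734; P(data | box C) = (3/9)(3/9)(3/9) = 0.037037.
Weighting by the prior gives 2/5 · 0.125 = 0.05, 1/5 · 0.052734 = 0.010547, 2/5 · 0.037037 = 0.014815; with total 0.075362.
Therefore the posterior P(box A | data) = (0.05) / (0.075362) = 0.66347.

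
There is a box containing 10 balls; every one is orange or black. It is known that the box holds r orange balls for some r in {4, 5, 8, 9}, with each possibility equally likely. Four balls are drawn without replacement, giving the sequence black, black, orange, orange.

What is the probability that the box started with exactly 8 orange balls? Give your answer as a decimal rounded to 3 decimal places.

For each hypothesis, P(data | H) works out to: P(data | r = 4) = (6/10)(5/9)(4/8)(3/7) = 0.071429; P(data | r = 5) = (5/10)(4/9)(5/8)(4/7) = 0.079365; P(data | r = 8) = (2/10)(1/9)(8/8)(7/7) = 0.022222; P(data | r = 9) = (1/10)(0/9) = 0.
Multiplying each by its prior: 1/4 · 0.071429 = 0.017857, 1/4 · 0.079365 = 0.019841, 1/4 · 0.022222 = 0.0055556, 1/4 · 0 = 0; summing to 0.043254.
Hence P(r = 8 | data) = (0.0055556) / (0.043254) = 0.12844.

0.128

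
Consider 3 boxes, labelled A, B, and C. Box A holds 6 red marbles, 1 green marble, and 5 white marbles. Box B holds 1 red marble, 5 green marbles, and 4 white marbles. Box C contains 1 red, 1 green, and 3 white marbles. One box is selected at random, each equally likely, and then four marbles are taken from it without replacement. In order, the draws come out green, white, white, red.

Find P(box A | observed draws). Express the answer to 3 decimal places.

Compute the likelihood of the observed sequence for each case: P(data | box A) = (1/12)(5/11)(4/10)(6/9) = 0.010101; P(data | box B) = (5/10)(4/9)(3/8)(1/7) = 0.011905; P(data | box C) = (1/5)(3/4)(2/3)(1/2) = 0.05.
The prior-weighted likelihoods are 1/3 · 0.010101 = 0.003367, 1/3 · 0.011905 = 0.0039683, 1/3 · 0.05 = 0.016667; these sum to 0.024002.
By Bayes' rule, P(box A | data) = (0.003367) / (0.024002) = 0.14028.

0.140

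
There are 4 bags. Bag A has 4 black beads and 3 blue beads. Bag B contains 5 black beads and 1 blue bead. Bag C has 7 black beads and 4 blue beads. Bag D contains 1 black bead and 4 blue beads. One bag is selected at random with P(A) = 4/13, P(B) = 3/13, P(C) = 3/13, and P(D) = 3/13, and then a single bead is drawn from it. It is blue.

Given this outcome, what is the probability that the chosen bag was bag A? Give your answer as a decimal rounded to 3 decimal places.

0.300

The likelihood of this draw under each hypothesis: P(data | bag A) = (3/7) = 0.42857; P(data | bag B) = (1/6) = 0.16667; P(data | bag C) = (4/11) = 0.36364; P(data | bag D) = (4/5) = 0.8.
Multiplying each by its prior: 4/13 · 0.42857 = 0.13187, 3/13 · 0.16667 = 0.038462, 3/13 · 0.36364 = 0.083916, 3/13 · 0.8 = 0.18462; these sum to 0.43886.
Therefore the posterior P(bag A | data) = (0.13187) / (0.43886) = 0.30048.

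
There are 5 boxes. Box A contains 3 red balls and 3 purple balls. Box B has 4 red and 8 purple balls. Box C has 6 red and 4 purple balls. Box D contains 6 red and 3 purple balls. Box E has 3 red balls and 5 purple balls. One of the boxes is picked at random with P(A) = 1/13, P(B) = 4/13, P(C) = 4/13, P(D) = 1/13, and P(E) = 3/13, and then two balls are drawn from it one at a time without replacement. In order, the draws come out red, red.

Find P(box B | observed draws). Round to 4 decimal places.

0.1380

Under each hypothesis, the probability of the observed sequence is: P(data | box A) = (3/6)(2/5) = 0.2; P(data | box B) = (4/12)(3/11) = 0.090909; P(data | box C) = (6/10)(5/9) = 0.33333; P(data | box D) = (6/9)(5/8) = 0.41667; P(data | box E) = (3/8)(2/7) = 0.10714.
Multiplying each by its prior: 1/13 · 0.2 = 0.015385, 4/13 · 0.090909 = 0.027972, 4/13 · 0.33333 = 0.10256, 1/13 · 0.41667 = 0.032051, 3/13 · 0.10714 = 0.024725; summing to 0.2027.
So P(box B | data) = (0.027972) / (0.2027) = 0.138.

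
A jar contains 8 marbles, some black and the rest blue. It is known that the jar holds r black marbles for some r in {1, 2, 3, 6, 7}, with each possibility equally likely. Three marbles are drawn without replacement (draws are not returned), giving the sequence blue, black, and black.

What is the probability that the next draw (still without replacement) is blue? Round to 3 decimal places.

Under each hypothesis, the probability of the observed sequence is: P(data | r = 1) = (7/8)(1/7)(0/6) = 0; P(data | r = 2) = (6/8)(2/7)(1/6) = 1/28; P(data | r = 3) = (5/8)(3/7)(2/6) = 5/56; P(data | r = 6) = (2/8)(6/7)(5/6) = 5/28; P(data | r = 7) = (1/8)(7/7)(6/6) = 1/8.
The prior-weighted likelihoods are 1/5 · 0 = 0, 1/5 · 1/28 = 1/140, 1/5 · 5/56 = 1/56, 1/5 · 5/28 = 1/28, 1/5 · 1/8 = 1/40; with total 3/35.
Normalising, the posterior is P(r = 1 | data) = 0, P(r = 2 | data) = 1/12, P(r = 3 | data) = 5/24, P(r = 6 | data) = 5/12, P(r = 7 | data) = 7/24.
So P(blue next | data) = Σ P(blue next | H) P(H | data) = (1)(1/12) + (4/5)(5/24) + (1/5)(5/12) + (0)(7/24) = 1/3.

0.333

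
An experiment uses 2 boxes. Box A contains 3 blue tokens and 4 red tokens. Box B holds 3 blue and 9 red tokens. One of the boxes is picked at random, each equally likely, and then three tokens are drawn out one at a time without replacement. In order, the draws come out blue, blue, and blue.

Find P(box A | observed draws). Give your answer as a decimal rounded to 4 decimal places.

The likelihood of the observed sequence under each hypothesis: P(data | box A) = (3/7)(2/6)(1/5) = 0.028571; P(data | box B) = (3/12)(2/11)(1/10) = 0.0045455.
Weighting by the prior gives 1/2 · 0.028571 = 0.014286, 1/2 · 0.0045455 = 0.0022727; summing to 0.016558.
Hence P(box A | data) = (0.014286) / (0.016558) = 0.86275.

0.8627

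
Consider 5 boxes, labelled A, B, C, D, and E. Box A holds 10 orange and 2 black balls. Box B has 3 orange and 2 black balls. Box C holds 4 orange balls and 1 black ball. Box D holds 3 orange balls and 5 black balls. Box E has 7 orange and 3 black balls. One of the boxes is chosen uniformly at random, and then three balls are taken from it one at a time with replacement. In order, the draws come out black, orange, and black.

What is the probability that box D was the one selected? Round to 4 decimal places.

0.4062

Under each hypothesis, the probability of the observed sequence is: P(data | box A) = (2/12)(10/12)(2/12) = 0.023148; P(data | box B) = (2/5)(3/5)(2/5) = 0.096; P(data | box C) = (1/5)(4/5)(1/5) = 0.032; P(data | box D) = (5/8)(3/8)(5/8) = 0.14648; P(data | box E) = (3/10)(7/10)(3/10) = 0.063.
Multiplying each by its prior: 1/5 · 0.023148 = 0.0046296, 1/5 · 0.096 = 0.0192, 1/5 · 0.032 = 0.0064, 1/5 · 0.14648 = 0.029297, 1/5 · 0.063 = 0.0126; with total 0.072127.
Therefore the posterior P(box D | data) = (0.029297) / (0.072127) = 0.40619.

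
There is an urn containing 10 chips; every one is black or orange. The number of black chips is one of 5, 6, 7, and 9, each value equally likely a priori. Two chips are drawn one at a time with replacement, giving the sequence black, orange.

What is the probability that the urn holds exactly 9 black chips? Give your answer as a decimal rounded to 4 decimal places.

For each hypothesis, P(data | H) works out to: P(data | r = 5) = (5/10)(5/10) = 1/4; P(data | r = 6) = (6/10)(4/10) = 6/25; P(data | r = 7) = (7/10)(3/10) = 21/100; P(data | r = 9) = (9/10)(1/10) = 9/100.
The prior-weighted likelihoods are 1/4 · 1/4 = 1/16, 1/4 · 6/25 = 3/50, 1/4 · 21/100 = 21/400, 1/4 · 9/100 = 9/400; these sum to 79/400.
Therefore the posterior P(r = 9 | data) = (9/400) / (79/400) = 9/79.

0.1139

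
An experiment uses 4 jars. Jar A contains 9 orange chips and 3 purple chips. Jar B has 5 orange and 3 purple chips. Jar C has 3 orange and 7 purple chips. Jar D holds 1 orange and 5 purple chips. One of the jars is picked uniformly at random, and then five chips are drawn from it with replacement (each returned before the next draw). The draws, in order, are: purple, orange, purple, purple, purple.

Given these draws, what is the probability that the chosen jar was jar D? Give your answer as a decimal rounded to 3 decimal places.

0.479

Under each hypothesis, the probability of the observed sequence is: P(data | jar A) = (3/12)(9/12)(3/12)(3/12)(3/12) = 0.0029297; P(data | jar B) = (3/8)(5/8)(3/8)(3/8)(3/8) = 0.01236; P(data | jar C) = (7/10)(3/10)(7/10)(7/10)(7/10) = 0.07203; P(data | jar D) = (5/6)(1/6)(5/6)(5/6)(5/6) = 0.080376.
Multiplying each by its prior: 1/4 · 0.0029297 = 0.00073242, 1/4 · 0.01236 = 0.0030899, 1/4 · 0.07203 = 0.018007, 1/4 · 0.080376 = 0.020094; with total 0.041924.
Hence P(jar D | data) = (0.020094) / (0.041924) = 0.4793.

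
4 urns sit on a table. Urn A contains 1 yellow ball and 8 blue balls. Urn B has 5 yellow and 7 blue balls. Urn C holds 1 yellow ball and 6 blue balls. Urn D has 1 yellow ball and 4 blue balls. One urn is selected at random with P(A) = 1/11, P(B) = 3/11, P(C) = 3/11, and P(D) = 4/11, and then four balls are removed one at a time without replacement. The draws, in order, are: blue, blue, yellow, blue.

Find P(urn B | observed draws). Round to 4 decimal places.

Compute the likelihood of the observed sequence for each case: P(data | urn A) = (8/9)(7/8)(1/7)(6/6) = 0.11111; P(data | urn B) = (7/12)(6/11)(5/10)(5/9) = 0.088384; P(data | urn C) = (6/7)(5/6)(1/5)(4/4) = 0.14286; P(data | urn D) = (4/5)(3/4)(1/3)(2/2) = 0.2.
Weighting by the prior gives 1/11 · 0.11111 = 0.010101, 3/11 · 0.088384 = 0.024105, 3/11 · 0.14286 = 0.038961, 4/11 · 0.2 = 0.072727; with total 0.14589.
So P(urn B | data) = (0.024105) / (0.14589) = 0.16522.

0.1652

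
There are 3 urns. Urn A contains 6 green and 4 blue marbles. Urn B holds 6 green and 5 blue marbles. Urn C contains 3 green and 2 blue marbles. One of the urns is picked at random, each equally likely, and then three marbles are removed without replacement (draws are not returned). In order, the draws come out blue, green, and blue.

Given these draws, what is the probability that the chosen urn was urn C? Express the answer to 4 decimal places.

0.3113

The likelihood of the observed sequence under each hypothesis: P(data | urn A) = (4/10)(6/9)(3/8) = 1/10; P(data | urn B) = (5/11)(6/10)(4/9) = 4/33; P(data | urn C) = (2/5)(3/4)(1/3) = 1/10.
Weighting by the prior gives 1/3 · 1/10 = 1/30, 1/3 · 4/33 = 4/99, 1/3 · 1/10 = 1/30; with total 53/495.
Hence P(urn C | data) = (1/30) / (53/495) = 33/106.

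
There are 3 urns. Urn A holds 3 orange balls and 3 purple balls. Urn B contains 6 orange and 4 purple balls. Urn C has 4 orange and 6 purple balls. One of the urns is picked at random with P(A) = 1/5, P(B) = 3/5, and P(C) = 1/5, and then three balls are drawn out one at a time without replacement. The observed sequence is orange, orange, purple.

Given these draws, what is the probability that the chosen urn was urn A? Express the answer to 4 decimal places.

0.2000

Under each hypothesis, the probability of the observed sequence is: P(data | urn A) = (3/6)(2/5)(3/4) = 3/20; P(data | urn B) = (6/10)(5/9)(4/8) = 1/6; P(data | urn C) = (4/10)(3/9)(6/8) = 1/10.
Weighting by the prior gives 1/5 · 3/20 = 3/100, 3/5 · 1/6 = 1/10, 1/5 · 1/10 = 1/50; these sum to 3/20.
Hence P(urn A | data) = (3/100) / (3/20) = 1/5.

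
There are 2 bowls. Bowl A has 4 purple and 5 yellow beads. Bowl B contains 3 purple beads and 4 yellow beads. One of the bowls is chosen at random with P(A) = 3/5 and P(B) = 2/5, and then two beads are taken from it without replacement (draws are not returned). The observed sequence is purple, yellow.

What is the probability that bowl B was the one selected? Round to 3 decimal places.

0.407

Compute the likelihood of the observed sequence for each case: P(data | bowl A) = (4/9)(5/8) = 5/18; P(data | bowl B) = (3/7)(4/6) = 2/7.
Multiplying each by its prior: 3/5 · 5/18 = 1/6, 2/5 · 2/7 = 4/35; with total 59/210.
By Bayes' rule, P(bowl B | data) = (4/35) / (59/210) = 24/59.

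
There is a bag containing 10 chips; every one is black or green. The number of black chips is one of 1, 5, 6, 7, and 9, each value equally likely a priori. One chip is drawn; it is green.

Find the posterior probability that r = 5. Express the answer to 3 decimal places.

The likelihood of this draw under each hypothesis: P(data | r = 1) = (9/10) = 9/10; P(data | r = 5) = (5/10) = 1/2; P(data | r = 6) = (4/10) = 2/5; P(data | r = 7) = (3/10) = 3/10; P(data | r = 9) = (1/10) = 1/10.
Weighting by the prior gives 1/5 · 9/10 = 9/50, 1/5 · 1/2 = 1/10, 1/5 · 2/5 = 2/25, 1/5 · 3/10 = 3/50, 1/5 · 1/10 = 1/50; with total 11/25.
Therefore the posterior P(r = 5 | data) = (1/10) / (11/25) = 5/22.

0.227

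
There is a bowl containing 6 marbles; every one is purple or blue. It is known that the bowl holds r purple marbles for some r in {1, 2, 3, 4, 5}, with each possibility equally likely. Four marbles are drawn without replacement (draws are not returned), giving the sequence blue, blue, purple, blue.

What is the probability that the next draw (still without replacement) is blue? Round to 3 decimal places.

For each hypothesis, P(data | H) works out to: P(data | r = 1) = (5/6)(4/5)(1/4)(3/3) = 1/6; P(data | r = 2) = (4/6)(3/5)(2/4)(2/3) = 2/15; P(data | r = 3) = (3/6)(2/5)(3/4)(1/3) = 1/20; P(data | r = 4) = (2/6)(1/5)(4/4)(0/3) = 0; P(data | r = 5) = (1/6)(0/5) = 0.
The prior-weighted likelihoods are 1/5 · 1/6 = 1/30, 1/5 · 2/15 = 2/75, 1/5 · 1/20 = 1/100, 1/5 · 0 = 0, 1/5 · 0 = 0; with total 7/100.
The posterior is then P(r = 1 | data) = 10/21, P(r = 2 | data) = 8/21, P(r = 3 | data) = 1/7, P(r = 4 | data) = 0, P(r = 5 | data) = 0.
The predictive probability is P(blue next | data) = (1)(10/21) + (1/2)(8/21) + (0)(1/7) = 2/3.

0.667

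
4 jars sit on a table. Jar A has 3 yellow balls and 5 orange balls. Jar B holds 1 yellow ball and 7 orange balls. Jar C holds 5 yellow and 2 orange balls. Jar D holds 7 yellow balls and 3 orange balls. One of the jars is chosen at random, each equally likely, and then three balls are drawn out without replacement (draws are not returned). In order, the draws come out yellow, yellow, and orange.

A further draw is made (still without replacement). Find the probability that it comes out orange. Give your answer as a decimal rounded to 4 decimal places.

For each hypothesis, P(data | H) works out to: P(data | jar A) = (3/8)(2/7)(5/6) = 0.089286; P(data | jar B) = (1/8)(0/7) = 0; P(data | jar C) = (5/7)(4/6)(2/5) = 0.19048; P(data | jar D) = (7/10)(6/9)(3/8) = 0.175.
Multiplying each by its prior: 1/4 · 0.089286 = 0.022321, 1/4 · 0 = 0, 1/4 · 0.19048 = 0.047619, 1/4 · 0.175 = 0.04375; with total 0.11369.
Normalising, the posterior is P(jar A | data) = 0.19634, P(jar B | data) = 0, P(jar C | data) = 0.41885, P(jar D | data) = 0.38482.
The predictive probability is P(orange next | data) = (4/5)(0.19634) + (1/4)(0.41885) + (2/7)(0.38482) = 0.37173.

0.3717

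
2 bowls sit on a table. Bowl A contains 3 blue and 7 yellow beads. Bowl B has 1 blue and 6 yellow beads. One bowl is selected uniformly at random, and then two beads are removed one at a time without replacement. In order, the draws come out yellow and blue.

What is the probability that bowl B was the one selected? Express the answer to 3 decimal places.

0.380

Compute the likelihood of the observed sequence for each case: P(data | bowl A) = (7/10)(3/9) = 7/30; P(data | bowl B) = (6/7)(1/6) = 1/7.
Multiplying each by its prior: 1/2 · 7/30 = 7/60, 1/2 · 1/7 = 1/14; these sum to 79/420.
By Bayes' rule, P(bowl B | data) = (1/14) / (79/420) = 30/79.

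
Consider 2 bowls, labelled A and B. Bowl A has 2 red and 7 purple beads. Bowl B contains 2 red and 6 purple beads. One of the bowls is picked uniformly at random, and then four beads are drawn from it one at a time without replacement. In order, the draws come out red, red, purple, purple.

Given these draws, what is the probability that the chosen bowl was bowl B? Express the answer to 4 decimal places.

For each hypothesis, P(data | H) works out to: P(data | bowl A) = (2/9)(1/8)(7/7)(6/6) = 1/36; P(data | bowl B) = (2/8)(1/7)(6/6)(5/5) = 1/28.
Weighting by the prior gives 1/2 · 1/36 = 1/72, 1/2 · 1/28 = 1/56; summing to 2/63.
So P(bowl B | data) = (1/56) / (2/63) = 9/16.

0.5625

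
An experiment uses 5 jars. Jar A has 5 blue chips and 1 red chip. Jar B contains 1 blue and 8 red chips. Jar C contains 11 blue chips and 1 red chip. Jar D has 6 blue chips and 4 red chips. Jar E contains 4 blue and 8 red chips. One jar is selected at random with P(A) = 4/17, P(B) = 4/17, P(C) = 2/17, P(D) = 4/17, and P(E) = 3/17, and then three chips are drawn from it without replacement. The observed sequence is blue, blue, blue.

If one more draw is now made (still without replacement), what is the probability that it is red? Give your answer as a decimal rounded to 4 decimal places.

0.2991

For each hypothesis, P(data | H) works out to: P(data | jar A) = (5/6)(4/5)(3/4) = 0.5; P(data | jar B) = (1/9)(0/8) = 0; P(data | jar C) = (11/12)(10/11)(9/10) = 0.75; P(data | jar D) = (6/10)(5/9)(4/8) = 0.16667; P(data | jar E) = (4/12)(3/11)(2/10) = 0.018182.
The prior-weighted likelihoods are 4/17 · 0.5 = 0.11765, 4/17 · 0 = 0, 2/17 · 0.75 = 0.088235, 4/17 · 0.16667 = 0.039216, 3/17 · 0.018182 = 0.0032086; summing to 0.24831.
The posterior is then P(jar A | data) = 0.4738, P(jar B | data) = 0, P(jar C | data) = 0.35535, P(jar D | data) = 0.15793, P(jar E | data) = 0.012922.
The predictive probability is P(red next | data) = (1/3)(0.4738) + (1/9)(0.35535) + (4/7)(0.15793) + (8/9)(0.012922) = 0.29915.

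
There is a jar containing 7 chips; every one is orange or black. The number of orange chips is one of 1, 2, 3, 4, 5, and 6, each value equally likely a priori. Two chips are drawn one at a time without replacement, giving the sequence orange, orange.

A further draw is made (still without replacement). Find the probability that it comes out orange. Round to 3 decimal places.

0.600

For each hypothesis, P(data | H) works out to: P(data | r = 1) = (1/7)(0/6) = 0; P(data | r = 2) = (2/7)(1/6) = 1/21; P(data | r = 3) = (3/7)(2/6) = 1/7; P(data | r = 4) = (4/7)(3/6) = 2/7; P(data | r = 5) = (5/7)(4/6) = 10/21; P(data | r = 6) = (6/7)(5/6) = 5/7.
The prior-weighted likelihoods are 1/6 · 0 = 0, 1/6 · 1/21 = 1/126, 1/6 · 1/7 = 1/42, 1/6 · 2/7 = 1/21, 1/6 · 10/21 = 5/63, 1/6 · 5/7 = 5/42; with total 5/18.
Dividing through by the total gives posterior P(r = 1 | data) = 0, P(r = 2 | data) = 1/35, P(r = 3 | data) = 3/35, P(r = 4 | data) = 6/35, P(r = 5 | data) = 2/7, P(r = 6 | data) = 3/7.
The predictive probability is P(orange next | data) = (0)(1/35) + (1/5)(3/35) + (2/5)(6/35) + (3/5)(2/7) + (4/5)(3/7) = 3/5.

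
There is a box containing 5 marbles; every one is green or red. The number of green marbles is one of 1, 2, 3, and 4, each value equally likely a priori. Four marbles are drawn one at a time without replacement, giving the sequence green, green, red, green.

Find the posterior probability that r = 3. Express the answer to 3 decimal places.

0.333

The likelihood of the observed sequence under each hypothesis: P(data | r = 1) = (1/5)(0/4) = 0; P(data | r = 2) = (2/5)(1/4)(3/3)(0/2) = 0; P(data | r = 3) = (3/5)(2/4)(2/3)(1/2) = 1/10; P(data | r = 4) = (4/5)(3/4)(1/3)(2/2) = 1/5.
The prior-weighted likelihoods are 1/4 · 0 = 0, 1/4 · 0 = 0, 1/4 · 1/10 = 1/40, 1/4 · 1/5 = 1/20; with total 3/40.
So P(r = 3 | data) = (1/40) / (3/40) = 1/3.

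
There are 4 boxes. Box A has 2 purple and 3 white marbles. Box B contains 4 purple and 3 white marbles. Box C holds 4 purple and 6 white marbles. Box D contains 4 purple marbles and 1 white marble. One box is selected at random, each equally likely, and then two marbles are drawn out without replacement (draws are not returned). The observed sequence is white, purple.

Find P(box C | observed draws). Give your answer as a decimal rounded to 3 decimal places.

For each hypothesis, P(data | H) works out to: P(data | box A) = (3/5)(2/4) = 3/10; P(data | box B) = (3/7)(4/6) = 2/7; P(data | box C) = (6/10)(4/9) = 4/15; P(data | box D) = (1/5)(4/4) = 1/5.
Weighting by the prior gives 1/4 · 3/10 = 3/40, 1/4 · 2/7 = 1/14, 1/4 · 4/15 = 1/15, 1/4 · 1/5 = 1/20; with total 221/840.
So P(box C | data) = (1/15) / (221/840) = 56/221.

0.253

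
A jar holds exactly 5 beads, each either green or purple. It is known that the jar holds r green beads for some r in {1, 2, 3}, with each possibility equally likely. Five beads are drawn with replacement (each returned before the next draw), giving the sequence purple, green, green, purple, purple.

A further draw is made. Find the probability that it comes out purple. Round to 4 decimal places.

0.5934

For each hypothesis, P(data | H) works out to: P(data | r = 1) = (4/5)(1/5)(1/5)(4/5)(4/5) = 0.02048; P(data | r = 2) = (3/5)(2/5)(2/5)(3/5)(3/5) = 0.03456; P(data | r = 3) = (2/5)(3/5)(3/5)(2/5)(2/5) = 0.02304.
Multiplying each by its prior: 1/3 · 0.02048 = 0.0068267, 1/3 · 0.03456 = 0.01152, 1/3 · 0.02304 = 0.00768; with total 0.026027.
Normalising, the posterior is P(r = 1 | data) = 0.2623, P(r = 2 | data) = 0.44262, P(r = 3 | data) = 0.29508.
So P(purple next | data) = Σ P(purple next | H) P(H | data) = (4/5)(0.2623) + (3/5)(0.44262) + (2/5)(0.29508) = 0.59344.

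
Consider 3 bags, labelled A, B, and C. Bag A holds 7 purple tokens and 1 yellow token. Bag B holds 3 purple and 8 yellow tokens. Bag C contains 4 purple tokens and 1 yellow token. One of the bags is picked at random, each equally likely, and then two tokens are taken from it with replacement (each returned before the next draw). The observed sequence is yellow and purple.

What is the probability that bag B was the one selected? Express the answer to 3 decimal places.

0.424

Compute the likelihood of the observed sequence for each case: P(data | bag A) = (1/8)(7/8) = 0.10938; P(data | bag B) = (8/11)(3/11) = 0.19835; P(data | bag C) = (1/5)(4/5) = 0.16.
Weighting by the prior gives 1/3 · 0.10938 = 0.036458, 1/3 · 0.19835 = 0.066116, 1/3 · 0.16 = 0.053333; with total 0.15591.
By Bayes' rule, P(bag B | data) = (0.066116) / (0.15591) = 0.42407.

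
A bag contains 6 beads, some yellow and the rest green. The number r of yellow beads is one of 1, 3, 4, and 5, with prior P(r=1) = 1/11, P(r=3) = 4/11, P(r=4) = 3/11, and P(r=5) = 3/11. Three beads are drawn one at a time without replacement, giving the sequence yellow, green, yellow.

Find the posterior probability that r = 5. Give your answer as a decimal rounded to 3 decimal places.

The likelihood of the observed sequence under each hypothesis: P(data | r = 1) = (1/6)(5/5)(0/4) = 0; P(data | r = 3) = (3/6)(3/5)(2/4) = 3/20; P(data | r = 4) = (4/6)(2/5)(3/4) = 1/5; P(data | r = 5) = (5/6)(1/5)(4/4) = 1/6.
Weighting by the prior gives 1/11 · 0 = 0, 4/11 · 3/20 = 3/55, 3/11 · 1/5 = 3/55, 3/11 · 1/6 = 1/22; with total 17/110.
Hence P(r = 5 | data) = (1/22) / (17/110) = 5/17.

0.294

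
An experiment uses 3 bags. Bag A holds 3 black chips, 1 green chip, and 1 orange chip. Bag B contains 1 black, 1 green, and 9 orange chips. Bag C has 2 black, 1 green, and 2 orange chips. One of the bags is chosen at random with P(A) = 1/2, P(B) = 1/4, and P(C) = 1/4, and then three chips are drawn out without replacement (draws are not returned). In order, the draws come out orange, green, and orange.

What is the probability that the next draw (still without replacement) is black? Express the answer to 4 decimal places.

0.4000

Compute the likelihood of the observed sequence for each case: P(data | bag A) = (1/5)(1/4)(0/3) = 0; P(data | bag B) = (9/11)(1/10)(8/9) = 4/55; P(data | bag C) = (2/5)(1/4)(1/3) = 1/30.
The prior-weighted likelihoods are 1/2 · 0 = 0, 1/4 · 4/55 = 1/55, 1/4 · 1/30 = 1/120; with total 7/264.
Normalising, the posterior is P(bag A | data) = 0, P(bag B | data) = 24/35, P(bag C | data) = 11/35.
Averaging over the posterior, P(black next | data) = (1/8)(24/35) + (1)(11/35) = 2/5.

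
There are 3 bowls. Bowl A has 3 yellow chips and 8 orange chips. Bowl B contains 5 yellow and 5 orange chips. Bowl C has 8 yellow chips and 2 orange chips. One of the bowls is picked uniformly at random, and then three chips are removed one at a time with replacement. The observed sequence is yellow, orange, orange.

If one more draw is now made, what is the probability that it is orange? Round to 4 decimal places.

For each hypothesis, P(data | H) works out to: P(data | bowl A) = (3/11)(8/11)(8/11) = 0.14425; P(data | bowl B) = (5/10)(5/10)(5/10) = 0.125; P(data | bowl C) = (8/10)(2/10)(2/10) = 0.032.
Weighting by the prior gives 1/3 · 0.14425 = 0.048084, 1/3 · 0.125 = 0.041667, 1/3 · 0.032 = 0.010667; these sum to 0.10042.
Dividing through by the total gives posterior P(bowl A | data) = 0.47884, P(bowl B | data) = 0.41493, P(bowl C | data) = 0.10622.
The predictive probability is P(orange next | data) = (8/11)(0.47884) + (1/2)(0.41493) + (1/5)(0.10622) = 0.57696.

0.5770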